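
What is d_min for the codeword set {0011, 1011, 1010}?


Comparing all pairs, minimum distance: 1
Can detect 0 errors, correct 0 errors

1


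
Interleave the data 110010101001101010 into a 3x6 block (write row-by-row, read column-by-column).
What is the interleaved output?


Matrix:
  110010
  101001
  101010
Read columns: 111100011000101010

111100011000101010


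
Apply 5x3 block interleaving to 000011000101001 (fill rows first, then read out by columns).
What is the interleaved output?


Matrix:
  000
  011
  000
  101
  001
Read columns: 000100100001011

000100100001011


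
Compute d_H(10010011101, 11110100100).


XOR: 01100111001
Count of 1s: 6

6


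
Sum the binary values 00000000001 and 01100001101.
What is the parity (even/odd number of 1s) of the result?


00000000001 = 1
01100001101 = 781
Sum = 782 = 1100001110
1s count = 5

odd parity (5 ones in 1100001110)


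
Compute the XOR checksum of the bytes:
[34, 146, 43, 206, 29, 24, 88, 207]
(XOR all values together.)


XOR chain: 34 ^ 146 ^ 43 ^ 206 ^ 29 ^ 24 ^ 88 ^ 207 = 199

199


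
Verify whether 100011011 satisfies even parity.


Number of 1s: 5

No, parity error (5 ones)


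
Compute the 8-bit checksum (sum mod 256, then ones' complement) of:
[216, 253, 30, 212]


Sum = 711 mod 256 = 199
Complement = 56

56


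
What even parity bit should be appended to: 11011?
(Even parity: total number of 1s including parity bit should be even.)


Number of 1s in data: 4
Parity bit: 0

0


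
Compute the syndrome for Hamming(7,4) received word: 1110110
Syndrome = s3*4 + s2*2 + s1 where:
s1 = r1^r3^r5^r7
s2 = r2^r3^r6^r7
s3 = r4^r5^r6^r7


s1=1, s2=1, s3=0

Syndrome = 3 (error at position 3)


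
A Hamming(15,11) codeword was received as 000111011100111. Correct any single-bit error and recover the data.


Syndrome = 0: no error detected

Data: 01101100111 (no errors)


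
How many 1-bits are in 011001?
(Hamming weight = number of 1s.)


Counting 1s in 011001

3


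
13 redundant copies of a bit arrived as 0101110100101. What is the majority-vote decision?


Ones: 7 out of 13
Threshold: 7

1 (7/13 voted 1)


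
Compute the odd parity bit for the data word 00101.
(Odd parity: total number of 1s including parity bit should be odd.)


Number of 1s in data: 2
Parity bit: 1

1


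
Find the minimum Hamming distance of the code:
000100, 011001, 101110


Comparing all pairs, minimum distance: 3
Can detect 2 errors, correct 1 errors

3


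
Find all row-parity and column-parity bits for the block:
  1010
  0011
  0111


Row parities: 001
Column parities: 1110

Row P: 001, Col P: 1110, Corner: 1


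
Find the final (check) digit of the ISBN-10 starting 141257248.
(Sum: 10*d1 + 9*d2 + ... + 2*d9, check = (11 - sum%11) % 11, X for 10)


Weighted sum: 169
169 mod 11 = 4

Check digit: 7


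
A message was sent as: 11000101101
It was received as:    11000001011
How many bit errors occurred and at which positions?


XOR: 00000100110

3 error(s) at position(s): 5, 8, 9


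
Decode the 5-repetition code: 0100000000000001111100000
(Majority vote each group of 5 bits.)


Groups: 01000, 00000, 00000, 11111, 00000
Majority votes: 00010

00010


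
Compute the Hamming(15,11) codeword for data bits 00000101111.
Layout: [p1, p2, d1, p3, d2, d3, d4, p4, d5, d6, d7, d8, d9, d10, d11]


Parity bits: p1=0, p2=1, p3=0, p4=1

010000010101111


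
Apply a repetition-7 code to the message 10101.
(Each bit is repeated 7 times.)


Each bit -> 7 copies

11111110000000111111100000001111111


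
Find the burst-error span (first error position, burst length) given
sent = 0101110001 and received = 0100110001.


XOR: 0001000000

Burst at position 3, length 1


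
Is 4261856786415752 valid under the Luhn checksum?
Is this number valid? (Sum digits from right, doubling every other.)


Luhn sum = 69
69 mod 10 = 9

Invalid (Luhn sum mod 10 = 9)


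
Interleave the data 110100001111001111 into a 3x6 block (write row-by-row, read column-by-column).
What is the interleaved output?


Matrix:
  110100
  001111
  001111
Read columns: 100100011111011011

100100011111011011


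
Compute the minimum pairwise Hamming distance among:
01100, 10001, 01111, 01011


Comparing all pairs, minimum distance: 1
Can detect 0 errors, correct 0 errors

1


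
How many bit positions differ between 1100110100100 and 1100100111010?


XOR: 0000010011110
Count of 1s: 5

5


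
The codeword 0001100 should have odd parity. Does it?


Number of 1s: 2

No, parity error (2 ones)


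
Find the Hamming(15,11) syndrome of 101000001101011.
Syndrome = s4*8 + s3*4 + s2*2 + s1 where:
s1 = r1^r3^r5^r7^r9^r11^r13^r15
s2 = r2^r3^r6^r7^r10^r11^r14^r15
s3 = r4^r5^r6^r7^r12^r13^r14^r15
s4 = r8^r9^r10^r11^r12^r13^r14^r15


s1=0, s2=0, s3=1, s4=1

Syndrome = 12 (error at position 12)


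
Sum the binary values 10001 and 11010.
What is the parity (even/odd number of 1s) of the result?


10001 = 17
11010 = 26
Sum = 43 = 101011
1s count = 4

even parity (4 ones in 101011)


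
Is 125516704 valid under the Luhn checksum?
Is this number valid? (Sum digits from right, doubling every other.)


Luhn sum = 26
26 mod 10 = 6

Invalid (Luhn sum mod 10 = 6)


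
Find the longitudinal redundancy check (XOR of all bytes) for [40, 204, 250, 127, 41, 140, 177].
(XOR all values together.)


XOR chain: 40 ^ 204 ^ 250 ^ 127 ^ 41 ^ 140 ^ 177 = 117

117


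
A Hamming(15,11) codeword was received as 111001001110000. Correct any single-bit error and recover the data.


Syndrome = 14: error at position 14

Data: 10101110010 (corrected bit 14)


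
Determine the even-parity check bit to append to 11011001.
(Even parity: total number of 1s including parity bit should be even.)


Number of 1s in data: 5
Parity bit: 1

1


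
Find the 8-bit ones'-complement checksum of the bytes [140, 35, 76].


Sum = 251 mod 256 = 251
Complement = 4

4


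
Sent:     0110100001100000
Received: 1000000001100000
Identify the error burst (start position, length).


XOR: 1110100000000000

Burst at position 0, length 5


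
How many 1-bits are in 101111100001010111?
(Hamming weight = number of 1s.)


Counting 1s in 101111100001010111

11


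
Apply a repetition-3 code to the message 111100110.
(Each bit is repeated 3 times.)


Each bit -> 3 copies

111111111111000000111111000


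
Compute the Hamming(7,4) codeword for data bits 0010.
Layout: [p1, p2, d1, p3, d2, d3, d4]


Parity bits: p1=0, p2=1, p3=1

0101010


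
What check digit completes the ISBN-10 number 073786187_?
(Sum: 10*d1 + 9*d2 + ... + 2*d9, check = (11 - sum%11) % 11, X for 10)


Weighted sum: 256
256 mod 11 = 3

Check digit: 8


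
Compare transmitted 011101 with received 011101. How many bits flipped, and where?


XOR: 000000

0 errors (received matches sent)


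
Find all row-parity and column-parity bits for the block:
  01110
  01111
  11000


Row parities: 100
Column parities: 11001

Row P: 100, Col P: 11001, Corner: 1


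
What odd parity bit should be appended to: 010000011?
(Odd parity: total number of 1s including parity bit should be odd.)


Number of 1s in data: 3
Parity bit: 0

0


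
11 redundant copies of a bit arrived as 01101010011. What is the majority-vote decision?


Ones: 6 out of 11
Threshold: 6

1 (6/11 voted 1)


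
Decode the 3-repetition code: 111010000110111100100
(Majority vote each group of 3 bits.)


Groups: 111, 010, 000, 110, 111, 100, 100
Majority votes: 1001100

1001100


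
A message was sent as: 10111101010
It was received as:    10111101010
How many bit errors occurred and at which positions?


XOR: 00000000000

0 errors (received matches sent)


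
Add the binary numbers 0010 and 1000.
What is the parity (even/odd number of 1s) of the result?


0010 = 2
1000 = 8
Sum = 10 = 1010
1s count = 2

even parity (2 ones in 1010)


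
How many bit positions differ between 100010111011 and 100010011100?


XOR: 000000100111
Count of 1s: 4

4


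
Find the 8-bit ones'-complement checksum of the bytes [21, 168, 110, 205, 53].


Sum = 557 mod 256 = 45
Complement = 210

210


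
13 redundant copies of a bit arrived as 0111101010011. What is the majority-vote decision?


Ones: 8 out of 13
Threshold: 7

1 (8/13 voted 1)


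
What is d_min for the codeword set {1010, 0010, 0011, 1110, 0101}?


Comparing all pairs, minimum distance: 1
Can detect 0 errors, correct 0 errors

1


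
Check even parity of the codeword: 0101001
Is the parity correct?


Number of 1s: 3

No, parity error (3 ones)


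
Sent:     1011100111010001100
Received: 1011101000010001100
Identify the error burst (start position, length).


XOR: 0000001111000000000

Burst at position 6, length 4


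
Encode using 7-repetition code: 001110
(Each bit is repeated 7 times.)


Each bit -> 7 copies

000000000000001111111111111111111110000000


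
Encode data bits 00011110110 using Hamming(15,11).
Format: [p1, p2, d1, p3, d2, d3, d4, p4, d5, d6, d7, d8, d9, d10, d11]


Parity bits: p1=0, p2=0, p3=1, p4=1

000100111110110


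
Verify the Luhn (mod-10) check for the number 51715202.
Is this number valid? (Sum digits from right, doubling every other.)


Luhn sum = 13
13 mod 10 = 3

Invalid (Luhn sum mod 10 = 3)


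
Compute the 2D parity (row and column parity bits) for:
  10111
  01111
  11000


Row parities: 000
Column parities: 00000

Row P: 000, Col P: 00000, Corner: 0


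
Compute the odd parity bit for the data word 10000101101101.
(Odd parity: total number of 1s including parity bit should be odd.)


Number of 1s in data: 7
Parity bit: 0

0


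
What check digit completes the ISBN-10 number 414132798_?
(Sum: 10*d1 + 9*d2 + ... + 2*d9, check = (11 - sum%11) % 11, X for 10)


Weighted sum: 187
187 mod 11 = 0

Check digit: 0


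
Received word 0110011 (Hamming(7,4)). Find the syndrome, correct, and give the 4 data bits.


Syndrome = 0: no error detected

Data: 1011 (no errors)


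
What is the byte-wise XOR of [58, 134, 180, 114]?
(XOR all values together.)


XOR chain: 58 ^ 134 ^ 180 ^ 114 = 122

122


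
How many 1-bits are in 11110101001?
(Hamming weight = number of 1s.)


Counting 1s in 11110101001

7


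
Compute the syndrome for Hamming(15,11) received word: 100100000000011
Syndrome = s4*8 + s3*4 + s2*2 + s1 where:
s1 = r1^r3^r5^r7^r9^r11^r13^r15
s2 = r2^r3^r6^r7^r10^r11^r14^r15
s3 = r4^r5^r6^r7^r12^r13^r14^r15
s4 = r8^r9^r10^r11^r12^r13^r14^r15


s1=0, s2=0, s3=1, s4=0

Syndrome = 4 (error at position 4)


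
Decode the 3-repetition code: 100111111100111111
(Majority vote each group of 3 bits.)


Groups: 100, 111, 111, 100, 111, 111
Majority votes: 011011

011011


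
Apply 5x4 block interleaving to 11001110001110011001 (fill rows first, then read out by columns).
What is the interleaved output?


Matrix:
  1100
  1110
  0011
  1001
  1001
Read columns: 11011110000110000111

11011110000110000111


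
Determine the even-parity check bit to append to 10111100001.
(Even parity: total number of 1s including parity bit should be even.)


Number of 1s in data: 6
Parity bit: 0

0


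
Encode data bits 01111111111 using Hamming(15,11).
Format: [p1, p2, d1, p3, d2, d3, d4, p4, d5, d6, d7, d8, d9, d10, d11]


Parity bits: p1=0, p2=0, p3=1, p4=1

000111111111111


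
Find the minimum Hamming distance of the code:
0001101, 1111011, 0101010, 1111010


Comparing all pairs, minimum distance: 1
Can detect 0 errors, correct 0 errors

1


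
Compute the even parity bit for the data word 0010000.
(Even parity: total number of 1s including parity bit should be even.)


Number of 1s in data: 1
Parity bit: 1

1


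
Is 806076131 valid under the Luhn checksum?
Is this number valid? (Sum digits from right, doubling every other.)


Luhn sum = 32
32 mod 10 = 2

Invalid (Luhn sum mod 10 = 2)


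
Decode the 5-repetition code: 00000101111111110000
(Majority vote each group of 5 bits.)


Groups: 00000, 10111, 11111, 10000
Majority votes: 0110

0110


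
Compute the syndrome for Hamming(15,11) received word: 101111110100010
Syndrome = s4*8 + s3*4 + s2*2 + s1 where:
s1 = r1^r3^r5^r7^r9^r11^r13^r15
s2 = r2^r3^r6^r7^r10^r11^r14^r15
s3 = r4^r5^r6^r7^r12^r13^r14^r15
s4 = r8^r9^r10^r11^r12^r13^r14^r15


s1=0, s2=1, s3=1, s4=1

Syndrome = 14 (error at position 14)


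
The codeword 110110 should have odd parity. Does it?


Number of 1s: 4

No, parity error (4 ones)


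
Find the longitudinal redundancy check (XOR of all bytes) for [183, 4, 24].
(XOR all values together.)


XOR chain: 183 ^ 4 ^ 24 = 171

171


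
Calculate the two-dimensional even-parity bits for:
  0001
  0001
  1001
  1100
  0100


Row parities: 11001
Column parities: 0001

Row P: 11001, Col P: 0001, Corner: 1


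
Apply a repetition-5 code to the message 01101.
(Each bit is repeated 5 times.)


Each bit -> 5 copies

0000011111111110000011111


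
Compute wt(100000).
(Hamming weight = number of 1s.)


Counting 1s in 100000

1


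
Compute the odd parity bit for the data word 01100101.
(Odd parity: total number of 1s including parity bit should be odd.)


Number of 1s in data: 4
Parity bit: 1

1


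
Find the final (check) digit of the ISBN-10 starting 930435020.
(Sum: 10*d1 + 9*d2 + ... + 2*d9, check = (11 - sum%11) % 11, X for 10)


Weighted sum: 194
194 mod 11 = 7

Check digit: 4


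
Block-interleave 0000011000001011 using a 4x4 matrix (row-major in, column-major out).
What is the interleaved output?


Matrix:
  0000
  0110
  0000
  1011
Read columns: 0001010001010001

0001010001010001


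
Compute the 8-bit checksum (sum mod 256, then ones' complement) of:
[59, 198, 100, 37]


Sum = 394 mod 256 = 138
Complement = 117

117


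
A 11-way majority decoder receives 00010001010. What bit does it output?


Ones: 3 out of 11
Threshold: 6

0 (3/11 voted 1)


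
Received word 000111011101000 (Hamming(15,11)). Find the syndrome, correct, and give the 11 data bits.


Syndrome = 0: no error detected

Data: 01101101000 (no errors)


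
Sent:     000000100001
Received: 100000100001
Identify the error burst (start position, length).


XOR: 100000000000

Burst at position 0, length 1


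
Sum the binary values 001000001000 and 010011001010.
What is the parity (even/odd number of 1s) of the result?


001000001000 = 520
010011001010 = 1226
Sum = 1746 = 11011010010
1s count = 6

even parity (6 ones in 11011010010)


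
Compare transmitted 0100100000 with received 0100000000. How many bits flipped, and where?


XOR: 0000100000

1 error(s) at position(s): 4


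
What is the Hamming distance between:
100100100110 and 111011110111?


XOR: 011111010001
Count of 1s: 7

7


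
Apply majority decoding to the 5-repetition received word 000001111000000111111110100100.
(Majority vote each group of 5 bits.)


Groups: 00000, 11110, 00000, 11111, 11101, 00100
Majority votes: 010110

010110


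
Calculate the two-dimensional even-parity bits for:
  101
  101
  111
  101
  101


Row parities: 00100
Column parities: 111

Row P: 00100, Col P: 111, Corner: 1


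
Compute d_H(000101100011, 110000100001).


XOR: 110101000010
Count of 1s: 5

5


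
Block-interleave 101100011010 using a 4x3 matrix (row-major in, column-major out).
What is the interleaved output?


Matrix:
  101
  100
  011
  010
Read columns: 110000111010

110000111010


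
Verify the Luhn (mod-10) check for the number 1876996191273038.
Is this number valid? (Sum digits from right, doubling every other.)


Luhn sum = 84
84 mod 10 = 4

Invalid (Luhn sum mod 10 = 4)


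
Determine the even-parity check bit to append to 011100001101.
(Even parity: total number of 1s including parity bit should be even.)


Number of 1s in data: 6
Parity bit: 0

0


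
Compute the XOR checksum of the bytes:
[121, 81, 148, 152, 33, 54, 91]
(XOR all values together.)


XOR chain: 121 ^ 81 ^ 148 ^ 152 ^ 33 ^ 54 ^ 91 = 104

104


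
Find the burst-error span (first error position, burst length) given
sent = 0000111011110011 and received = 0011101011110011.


XOR: 0011010000000000

Burst at position 2, length 4


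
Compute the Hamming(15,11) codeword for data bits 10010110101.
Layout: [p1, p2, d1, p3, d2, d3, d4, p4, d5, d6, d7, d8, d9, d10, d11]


Parity bits: p1=1, p2=1, p3=1, p4=0

111100100110101


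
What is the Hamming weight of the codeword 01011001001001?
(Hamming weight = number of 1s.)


Counting 1s in 01011001001001

6


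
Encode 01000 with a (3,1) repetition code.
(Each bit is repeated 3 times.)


Each bit -> 3 copies

000111000000000


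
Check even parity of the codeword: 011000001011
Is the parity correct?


Number of 1s: 5

No, parity error (5 ones)


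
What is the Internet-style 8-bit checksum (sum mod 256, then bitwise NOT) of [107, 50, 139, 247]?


Sum = 543 mod 256 = 31
Complement = 224

224


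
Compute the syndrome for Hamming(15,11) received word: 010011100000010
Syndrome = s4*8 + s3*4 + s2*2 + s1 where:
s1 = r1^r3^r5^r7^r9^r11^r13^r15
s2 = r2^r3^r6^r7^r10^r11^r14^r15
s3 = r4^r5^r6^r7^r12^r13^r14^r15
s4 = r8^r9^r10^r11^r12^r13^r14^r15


s1=0, s2=0, s3=0, s4=1

Syndrome = 8 (error at position 8)


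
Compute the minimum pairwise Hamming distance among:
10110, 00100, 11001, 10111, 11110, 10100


Comparing all pairs, minimum distance: 1
Can detect 0 errors, correct 0 errors

1


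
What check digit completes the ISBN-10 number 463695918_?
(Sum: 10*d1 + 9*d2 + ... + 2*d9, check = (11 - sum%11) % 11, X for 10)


Weighted sum: 294
294 mod 11 = 8

Check digit: 3


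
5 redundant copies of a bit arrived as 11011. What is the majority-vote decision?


Ones: 4 out of 5
Threshold: 3

1 (4/5 voted 1)


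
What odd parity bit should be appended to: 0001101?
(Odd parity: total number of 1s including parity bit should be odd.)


Number of 1s in data: 3
Parity bit: 0

0


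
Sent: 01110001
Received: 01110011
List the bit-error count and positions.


XOR: 00000010

1 error(s) at position(s): 6


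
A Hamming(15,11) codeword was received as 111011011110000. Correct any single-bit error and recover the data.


Syndrome = 3: error at position 3

Data: 01101110000 (corrected bit 3)


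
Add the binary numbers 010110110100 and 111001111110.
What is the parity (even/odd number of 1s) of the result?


010110110100 = 1460
111001111110 = 3710
Sum = 5170 = 1010000110010
1s count = 5

odd parity (5 ones in 1010000110010)


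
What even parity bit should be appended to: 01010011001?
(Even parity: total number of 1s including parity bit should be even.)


Number of 1s in data: 5
Parity bit: 1

1


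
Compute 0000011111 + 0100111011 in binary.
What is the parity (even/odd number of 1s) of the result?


0000011111 = 31
0100111011 = 315
Sum = 346 = 101011010
1s count = 5

odd parity (5 ones in 101011010)


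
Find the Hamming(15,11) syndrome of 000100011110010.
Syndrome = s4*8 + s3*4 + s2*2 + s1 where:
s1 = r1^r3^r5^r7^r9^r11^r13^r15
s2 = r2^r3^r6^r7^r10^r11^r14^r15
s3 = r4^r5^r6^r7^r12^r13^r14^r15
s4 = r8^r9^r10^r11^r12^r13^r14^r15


s1=0, s2=1, s3=0, s4=1

Syndrome = 10 (error at position 10)


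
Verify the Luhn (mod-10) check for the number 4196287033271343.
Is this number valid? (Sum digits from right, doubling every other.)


Luhn sum = 77
77 mod 10 = 7

Invalid (Luhn sum mod 10 = 7)


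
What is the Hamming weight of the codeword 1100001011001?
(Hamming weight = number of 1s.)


Counting 1s in 1100001011001

6


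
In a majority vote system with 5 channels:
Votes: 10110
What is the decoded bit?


Ones: 3 out of 5
Threshold: 3

1 (3/5 voted 1)


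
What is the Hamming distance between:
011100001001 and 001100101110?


XOR: 010000100111
Count of 1s: 5

5


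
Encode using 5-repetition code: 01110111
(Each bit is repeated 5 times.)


Each bit -> 5 copies

0000011111111111111100000111111111111111


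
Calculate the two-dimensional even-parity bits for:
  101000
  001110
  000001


Row parities: 011
Column parities: 100111

Row P: 011, Col P: 100111, Corner: 0


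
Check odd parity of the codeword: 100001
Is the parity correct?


Number of 1s: 2

No, parity error (2 ones)


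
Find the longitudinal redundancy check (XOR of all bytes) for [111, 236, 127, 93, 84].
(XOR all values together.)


XOR chain: 111 ^ 236 ^ 127 ^ 93 ^ 84 = 245

245


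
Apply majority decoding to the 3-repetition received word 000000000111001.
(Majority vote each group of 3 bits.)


Groups: 000, 000, 000, 111, 001
Majority votes: 00010

00010


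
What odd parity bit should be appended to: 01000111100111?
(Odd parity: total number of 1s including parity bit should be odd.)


Number of 1s in data: 8
Parity bit: 1

1


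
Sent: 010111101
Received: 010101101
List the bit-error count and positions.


XOR: 000010000

1 error(s) at position(s): 4


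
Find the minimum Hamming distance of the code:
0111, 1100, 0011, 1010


Comparing all pairs, minimum distance: 1
Can detect 0 errors, correct 0 errors

1


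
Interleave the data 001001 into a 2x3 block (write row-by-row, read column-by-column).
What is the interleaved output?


Matrix:
  001
  001
Read columns: 000011

000011


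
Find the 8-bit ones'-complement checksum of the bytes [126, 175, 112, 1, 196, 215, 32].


Sum = 857 mod 256 = 89
Complement = 166

166


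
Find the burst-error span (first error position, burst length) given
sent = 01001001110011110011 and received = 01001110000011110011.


XOR: 00000111110000000000

Burst at position 5, length 5


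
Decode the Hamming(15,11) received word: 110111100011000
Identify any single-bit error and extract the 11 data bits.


Syndrome = 4: error at position 4

Data: 01110011000 (corrected bit 4)


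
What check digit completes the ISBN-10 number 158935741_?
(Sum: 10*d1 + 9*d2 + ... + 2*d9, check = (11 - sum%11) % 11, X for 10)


Weighted sum: 267
267 mod 11 = 3

Check digit: 8


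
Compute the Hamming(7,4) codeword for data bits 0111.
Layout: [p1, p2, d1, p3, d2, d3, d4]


Parity bits: p1=0, p2=0, p3=1

0001111


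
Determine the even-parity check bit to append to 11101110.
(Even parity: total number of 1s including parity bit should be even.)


Number of 1s in data: 6
Parity bit: 0

0


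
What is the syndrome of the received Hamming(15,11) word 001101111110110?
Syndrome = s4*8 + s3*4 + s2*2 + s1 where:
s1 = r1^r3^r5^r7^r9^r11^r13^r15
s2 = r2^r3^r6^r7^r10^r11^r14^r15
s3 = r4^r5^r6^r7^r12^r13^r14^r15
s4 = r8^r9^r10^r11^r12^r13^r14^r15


s1=1, s2=0, s3=1, s4=0

Syndrome = 5 (error at position 5)


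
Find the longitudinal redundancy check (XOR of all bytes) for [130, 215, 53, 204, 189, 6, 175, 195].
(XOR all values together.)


XOR chain: 130 ^ 215 ^ 53 ^ 204 ^ 189 ^ 6 ^ 175 ^ 195 = 123

123


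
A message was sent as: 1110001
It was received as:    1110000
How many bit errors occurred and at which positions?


XOR: 0000001

1 error(s) at position(s): 6


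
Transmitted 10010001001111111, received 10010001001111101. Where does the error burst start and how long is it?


XOR: 00000000000000010

Burst at position 15, length 1


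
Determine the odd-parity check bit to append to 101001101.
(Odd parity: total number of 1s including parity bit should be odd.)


Number of 1s in data: 5
Parity bit: 0

0


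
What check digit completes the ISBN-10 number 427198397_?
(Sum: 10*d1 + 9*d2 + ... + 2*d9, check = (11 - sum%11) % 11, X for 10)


Weighted sum: 268
268 mod 11 = 4

Check digit: 7


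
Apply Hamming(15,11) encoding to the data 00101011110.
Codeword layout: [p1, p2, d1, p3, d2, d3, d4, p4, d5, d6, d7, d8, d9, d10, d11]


Parity bits: p1=1, p2=1, p3=0, p4=1

110001011011110


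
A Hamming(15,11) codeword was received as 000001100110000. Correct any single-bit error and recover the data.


Syndrome = 0: no error detected

Data: 00110110000 (no errors)


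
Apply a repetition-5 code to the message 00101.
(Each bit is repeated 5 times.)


Each bit -> 5 copies

0000000000111110000011111


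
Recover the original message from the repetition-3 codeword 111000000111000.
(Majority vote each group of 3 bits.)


Groups: 111, 000, 000, 111, 000
Majority votes: 10010

10010


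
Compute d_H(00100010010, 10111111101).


XOR: 10011101111
Count of 1s: 8

8


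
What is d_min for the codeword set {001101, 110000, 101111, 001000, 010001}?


Comparing all pairs, minimum distance: 2
Can detect 1 errors, correct 0 errors

2


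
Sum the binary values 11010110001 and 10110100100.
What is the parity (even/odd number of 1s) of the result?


11010110001 = 1713
10110100100 = 1444
Sum = 3157 = 110001010101
1s count = 6

even parity (6 ones in 110001010101)


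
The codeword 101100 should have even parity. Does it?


Number of 1s: 3

No, parity error (3 ones)


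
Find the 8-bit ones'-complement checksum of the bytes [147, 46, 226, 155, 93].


Sum = 667 mod 256 = 155
Complement = 100

100


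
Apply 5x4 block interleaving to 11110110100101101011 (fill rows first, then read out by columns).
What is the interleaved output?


Matrix:
  1111
  0110
  1001
  0110
  1011
Read columns: 10101110101101110101

10101110101101110101


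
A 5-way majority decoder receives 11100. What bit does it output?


Ones: 3 out of 5
Threshold: 3

1 (3/5 voted 1)


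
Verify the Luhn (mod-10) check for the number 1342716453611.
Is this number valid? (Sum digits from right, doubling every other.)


Luhn sum = 58
58 mod 10 = 8

Invalid (Luhn sum mod 10 = 8)


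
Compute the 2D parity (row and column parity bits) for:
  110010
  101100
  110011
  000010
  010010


Row parities: 11010
Column parities: 111101

Row P: 11010, Col P: 111101, Corner: 1


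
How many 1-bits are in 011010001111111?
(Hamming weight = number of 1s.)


Counting 1s in 011010001111111

10


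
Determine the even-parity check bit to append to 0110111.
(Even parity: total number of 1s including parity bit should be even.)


Number of 1s in data: 5
Parity bit: 1

1


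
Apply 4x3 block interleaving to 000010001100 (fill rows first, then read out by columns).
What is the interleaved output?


Matrix:
  000
  010
  001
  100
Read columns: 000101000010

000101000010


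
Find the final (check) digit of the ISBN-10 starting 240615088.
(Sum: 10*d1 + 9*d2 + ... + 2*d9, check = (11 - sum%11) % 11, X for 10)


Weighted sum: 169
169 mod 11 = 4

Check digit: 7


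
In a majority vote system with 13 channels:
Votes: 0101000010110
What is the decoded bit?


Ones: 5 out of 13
Threshold: 7

0 (5/13 voted 1)


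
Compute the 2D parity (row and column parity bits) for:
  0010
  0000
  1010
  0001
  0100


Row parities: 10011
Column parities: 1101

Row P: 10011, Col P: 1101, Corner: 1


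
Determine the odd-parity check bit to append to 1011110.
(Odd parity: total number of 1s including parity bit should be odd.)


Number of 1s in data: 5
Parity bit: 0

0


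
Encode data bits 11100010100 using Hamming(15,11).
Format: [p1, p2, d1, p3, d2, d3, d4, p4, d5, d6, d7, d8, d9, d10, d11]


Parity bits: p1=0, p2=1, p3=1, p4=0

011111000010100


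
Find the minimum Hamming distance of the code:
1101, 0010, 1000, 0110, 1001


Comparing all pairs, minimum distance: 1
Can detect 0 errors, correct 0 errors

1


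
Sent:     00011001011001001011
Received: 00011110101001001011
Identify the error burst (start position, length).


XOR: 00000111110000000000

Burst at position 5, length 5


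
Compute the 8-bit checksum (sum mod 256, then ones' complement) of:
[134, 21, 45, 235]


Sum = 435 mod 256 = 179
Complement = 76

76


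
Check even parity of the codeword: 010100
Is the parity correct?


Number of 1s: 2

Yes, parity is correct (2 ones)


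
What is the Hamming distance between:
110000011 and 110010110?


XOR: 000010101
Count of 1s: 3

3


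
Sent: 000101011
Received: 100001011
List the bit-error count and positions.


XOR: 100100000

2 error(s) at position(s): 0, 3


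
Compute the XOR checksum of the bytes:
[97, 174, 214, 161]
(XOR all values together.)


XOR chain: 97 ^ 174 ^ 214 ^ 161 = 184

184


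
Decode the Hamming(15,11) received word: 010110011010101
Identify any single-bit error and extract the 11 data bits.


Syndrome = 11: error at position 11

Data: 01001000101 (corrected bit 11)


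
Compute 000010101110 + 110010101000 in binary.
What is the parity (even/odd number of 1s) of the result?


000010101110 = 174
110010101000 = 3240
Sum = 3414 = 110101010110
1s count = 7

odd parity (7 ones in 110101010110)


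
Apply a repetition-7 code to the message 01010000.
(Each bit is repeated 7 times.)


Each bit -> 7 copies

00000001111111000000011111110000000000000000000000000000


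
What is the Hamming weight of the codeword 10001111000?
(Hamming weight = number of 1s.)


Counting 1s in 10001111000

5


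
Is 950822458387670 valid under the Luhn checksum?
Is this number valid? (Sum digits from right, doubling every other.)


Luhn sum = 66
66 mod 10 = 6

Invalid (Luhn sum mod 10 = 6)


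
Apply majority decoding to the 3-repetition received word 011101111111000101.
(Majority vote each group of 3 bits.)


Groups: 011, 101, 111, 111, 000, 101
Majority votes: 111101

111101


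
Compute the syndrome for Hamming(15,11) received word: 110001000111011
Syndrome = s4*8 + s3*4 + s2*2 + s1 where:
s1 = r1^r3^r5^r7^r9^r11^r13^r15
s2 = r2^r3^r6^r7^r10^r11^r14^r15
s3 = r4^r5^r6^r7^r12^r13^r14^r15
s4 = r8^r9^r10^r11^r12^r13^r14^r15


s1=1, s2=0, s3=0, s4=1

Syndrome = 9 (error at position 9)


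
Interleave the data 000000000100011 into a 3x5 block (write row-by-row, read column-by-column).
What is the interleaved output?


Matrix:
  00000
  00001
  00011
Read columns: 000000000001011

000000000001011


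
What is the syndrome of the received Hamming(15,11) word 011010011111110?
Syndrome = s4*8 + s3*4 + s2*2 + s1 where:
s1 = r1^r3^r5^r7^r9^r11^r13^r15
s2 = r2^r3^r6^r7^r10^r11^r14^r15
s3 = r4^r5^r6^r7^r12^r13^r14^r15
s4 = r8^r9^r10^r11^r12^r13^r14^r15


s1=1, s2=1, s3=0, s4=1

Syndrome = 11 (error at position 11)


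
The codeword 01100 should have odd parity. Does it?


Number of 1s: 2

No, parity error (2 ones)


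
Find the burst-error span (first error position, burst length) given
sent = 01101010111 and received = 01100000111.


XOR: 00001010000

Burst at position 4, length 3


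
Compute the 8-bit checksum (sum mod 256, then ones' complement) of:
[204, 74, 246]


Sum = 524 mod 256 = 12
Complement = 243

243


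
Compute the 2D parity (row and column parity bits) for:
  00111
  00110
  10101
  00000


Row parities: 1010
Column parities: 10100

Row P: 1010, Col P: 10100, Corner: 0


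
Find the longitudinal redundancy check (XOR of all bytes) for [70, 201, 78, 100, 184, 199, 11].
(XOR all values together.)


XOR chain: 70 ^ 201 ^ 78 ^ 100 ^ 184 ^ 199 ^ 11 = 209

209


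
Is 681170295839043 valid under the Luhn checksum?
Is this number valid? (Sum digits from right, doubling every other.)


Luhn sum = 69
69 mod 10 = 9

Invalid (Luhn sum mod 10 = 9)


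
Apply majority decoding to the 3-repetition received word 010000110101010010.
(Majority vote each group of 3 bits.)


Groups: 010, 000, 110, 101, 010, 010
Majority votes: 001100

001100


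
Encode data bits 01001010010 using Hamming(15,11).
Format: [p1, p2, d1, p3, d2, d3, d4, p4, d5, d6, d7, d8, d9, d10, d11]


Parity bits: p1=1, p2=0, p3=0, p4=1

100010011010010


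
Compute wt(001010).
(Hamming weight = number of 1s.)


Counting 1s in 001010

2


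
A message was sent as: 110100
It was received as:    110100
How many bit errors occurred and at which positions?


XOR: 000000

0 errors (received matches sent)


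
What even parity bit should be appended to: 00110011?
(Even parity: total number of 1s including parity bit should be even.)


Number of 1s in data: 4
Parity bit: 0

0


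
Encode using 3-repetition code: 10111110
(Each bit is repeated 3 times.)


Each bit -> 3 copies

111000111111111111111000


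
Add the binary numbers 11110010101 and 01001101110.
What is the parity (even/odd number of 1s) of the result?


11110010101 = 1941
01001101110 = 622
Sum = 2563 = 101000000011
1s count = 4

even parity (4 ones in 101000000011)


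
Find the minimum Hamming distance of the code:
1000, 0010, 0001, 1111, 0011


Comparing all pairs, minimum distance: 1
Can detect 0 errors, correct 0 errors

1


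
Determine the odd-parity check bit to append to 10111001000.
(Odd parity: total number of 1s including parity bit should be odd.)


Number of 1s in data: 5
Parity bit: 0

0


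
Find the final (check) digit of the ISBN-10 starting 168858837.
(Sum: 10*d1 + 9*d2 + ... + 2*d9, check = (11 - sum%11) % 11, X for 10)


Weighted sum: 309
309 mod 11 = 1

Check digit: X


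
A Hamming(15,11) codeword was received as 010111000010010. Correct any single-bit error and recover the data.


Syndrome = 0: no error detected

Data: 01100010010 (no errors)


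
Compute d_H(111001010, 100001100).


XOR: 011000110
Count of 1s: 4

4


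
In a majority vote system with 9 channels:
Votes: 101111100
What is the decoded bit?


Ones: 6 out of 9
Threshold: 5

1 (6/9 voted 1)


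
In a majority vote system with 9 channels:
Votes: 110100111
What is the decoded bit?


Ones: 6 out of 9
Threshold: 5

1 (6/9 voted 1)


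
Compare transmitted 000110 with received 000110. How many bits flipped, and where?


XOR: 000000

0 errors (received matches sent)


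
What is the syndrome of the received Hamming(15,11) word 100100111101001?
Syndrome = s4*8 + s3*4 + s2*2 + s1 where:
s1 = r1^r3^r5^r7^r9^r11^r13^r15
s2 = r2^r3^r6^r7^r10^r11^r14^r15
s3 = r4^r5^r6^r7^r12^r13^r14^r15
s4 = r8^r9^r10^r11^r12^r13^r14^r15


s1=0, s2=1, s3=0, s4=1

Syndrome = 10 (error at position 10)


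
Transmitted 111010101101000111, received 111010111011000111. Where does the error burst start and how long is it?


XOR: 000000010110000000

Burst at position 7, length 4


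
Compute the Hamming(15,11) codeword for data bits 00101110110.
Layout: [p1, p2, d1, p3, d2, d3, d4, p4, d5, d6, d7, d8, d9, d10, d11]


Parity bits: p1=1, p2=0, p3=1, p4=1

100101011110110


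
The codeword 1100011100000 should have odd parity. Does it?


Number of 1s: 5

Yes, parity is correct (5 ones)


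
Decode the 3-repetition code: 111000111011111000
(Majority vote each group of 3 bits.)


Groups: 111, 000, 111, 011, 111, 000
Majority votes: 101110

101110


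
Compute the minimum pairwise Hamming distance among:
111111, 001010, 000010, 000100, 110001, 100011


Comparing all pairs, minimum distance: 1
Can detect 0 errors, correct 0 errors

1


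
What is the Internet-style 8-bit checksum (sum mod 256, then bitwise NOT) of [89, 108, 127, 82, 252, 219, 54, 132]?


Sum = 1063 mod 256 = 39
Complement = 216

216


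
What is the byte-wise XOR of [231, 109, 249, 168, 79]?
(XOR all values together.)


XOR chain: 231 ^ 109 ^ 249 ^ 168 ^ 79 = 148

148


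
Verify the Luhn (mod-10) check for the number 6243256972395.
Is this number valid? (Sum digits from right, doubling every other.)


Luhn sum = 66
66 mod 10 = 6

Invalid (Luhn sum mod 10 = 6)


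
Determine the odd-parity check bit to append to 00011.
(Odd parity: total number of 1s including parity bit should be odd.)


Number of 1s in data: 2
Parity bit: 1

1


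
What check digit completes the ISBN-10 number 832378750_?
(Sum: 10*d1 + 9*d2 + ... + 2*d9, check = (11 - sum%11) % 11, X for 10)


Weighted sum: 269
269 mod 11 = 5

Check digit: 6


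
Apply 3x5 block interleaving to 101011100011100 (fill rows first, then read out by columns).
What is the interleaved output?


Matrix:
  10101
  11000
  11100
Read columns: 111011101000100

111011101000100


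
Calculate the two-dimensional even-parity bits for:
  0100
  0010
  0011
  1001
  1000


Row parities: 11001
Column parities: 0100

Row P: 11001, Col P: 0100, Corner: 1


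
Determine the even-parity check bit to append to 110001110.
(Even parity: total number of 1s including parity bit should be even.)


Number of 1s in data: 5
Parity bit: 1

1


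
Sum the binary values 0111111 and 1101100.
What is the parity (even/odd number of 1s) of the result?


0111111 = 63
1101100 = 108
Sum = 171 = 10101011
1s count = 5

odd parity (5 ones in 10101011)


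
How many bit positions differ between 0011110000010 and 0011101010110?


XOR: 0000011010100
Count of 1s: 4

4


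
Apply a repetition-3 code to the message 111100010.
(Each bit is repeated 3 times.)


Each bit -> 3 copies

111111111111000000000111000


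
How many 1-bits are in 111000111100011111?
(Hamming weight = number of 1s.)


Counting 1s in 111000111100011111

12


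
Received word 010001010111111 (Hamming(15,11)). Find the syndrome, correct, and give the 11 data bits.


Syndrome = 13: error at position 13

Data: 00100111011 (corrected bit 13)


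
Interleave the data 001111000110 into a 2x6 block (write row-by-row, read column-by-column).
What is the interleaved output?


Matrix:
  001111
  000110
Read columns: 000010111110

000010111110


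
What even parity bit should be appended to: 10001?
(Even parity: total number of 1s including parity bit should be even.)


Number of 1s in data: 2
Parity bit: 0

0


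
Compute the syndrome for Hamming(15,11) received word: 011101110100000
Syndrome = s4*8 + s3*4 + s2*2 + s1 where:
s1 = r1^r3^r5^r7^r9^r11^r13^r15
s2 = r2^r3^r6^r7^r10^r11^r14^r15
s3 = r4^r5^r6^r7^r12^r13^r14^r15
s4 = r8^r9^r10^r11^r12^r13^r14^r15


s1=0, s2=1, s3=1, s4=0

Syndrome = 6 (error at position 6)


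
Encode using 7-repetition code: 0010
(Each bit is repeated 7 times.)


Each bit -> 7 copies

0000000000000011111110000000


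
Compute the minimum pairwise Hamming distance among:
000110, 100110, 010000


Comparing all pairs, minimum distance: 1
Can detect 0 errors, correct 0 errors

1


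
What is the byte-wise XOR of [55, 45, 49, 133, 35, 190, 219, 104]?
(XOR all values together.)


XOR chain: 55 ^ 45 ^ 49 ^ 133 ^ 35 ^ 190 ^ 219 ^ 104 = 128

128


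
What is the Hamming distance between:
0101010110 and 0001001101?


XOR: 0100011011
Count of 1s: 5

5


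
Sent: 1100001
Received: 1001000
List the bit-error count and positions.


XOR: 0101001

3 error(s) at position(s): 1, 3, 6


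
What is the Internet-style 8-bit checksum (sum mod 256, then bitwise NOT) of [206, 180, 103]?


Sum = 489 mod 256 = 233
Complement = 22

22


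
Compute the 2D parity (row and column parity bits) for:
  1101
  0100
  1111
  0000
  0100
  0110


Row parities: 110010
Column parities: 0100

Row P: 110010, Col P: 0100, Corner: 1


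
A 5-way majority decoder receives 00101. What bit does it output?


Ones: 2 out of 5
Threshold: 3

0 (2/5 voted 1)


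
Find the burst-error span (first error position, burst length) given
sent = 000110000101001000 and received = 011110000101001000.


XOR: 011000000000000000

Burst at position 1, length 2


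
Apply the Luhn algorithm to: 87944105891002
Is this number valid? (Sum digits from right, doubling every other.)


Luhn sum = 61
61 mod 10 = 1

Invalid (Luhn sum mod 10 = 1)
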